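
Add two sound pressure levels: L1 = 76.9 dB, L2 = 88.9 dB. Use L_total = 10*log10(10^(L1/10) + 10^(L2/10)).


10^(76.9/10) = 4.89779e+07
10^(88.9/10) = 7.76247e+08
Sum = 4.89779e+07 + 7.76247e+08 = 8.25225e+08
L_total = 10*log10(8.25225e+08) = 89.166 dB


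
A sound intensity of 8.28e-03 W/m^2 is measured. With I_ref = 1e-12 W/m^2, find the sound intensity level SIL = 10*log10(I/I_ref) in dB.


I / I_ref = 8.28e-03 / 1e-12 = 8.28e+09
SIL = 10 * log10(8.28e+09) = 99.18 dB


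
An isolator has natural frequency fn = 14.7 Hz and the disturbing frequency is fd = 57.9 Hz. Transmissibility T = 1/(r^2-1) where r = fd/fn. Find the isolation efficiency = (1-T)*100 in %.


r = 57.9 / 14.7 = 3.93878
r^2 - 1 = 3.93878^2 - 1 = 14.514
T = 1/14.514 = 0.068899
Efficiency = (1 - 0.068899)*100 = 93.11 %


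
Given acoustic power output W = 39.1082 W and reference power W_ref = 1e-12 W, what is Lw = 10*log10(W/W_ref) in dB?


W / W_ref = 39.1082 / 1e-12 = 3.91082e+13
Lw = 10 * log10(3.91082e+13) = 135.92 dB


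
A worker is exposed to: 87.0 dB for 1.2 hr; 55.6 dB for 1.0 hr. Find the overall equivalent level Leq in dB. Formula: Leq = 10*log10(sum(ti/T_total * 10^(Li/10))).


T_total = 1.2 + 1.0 = 2.2 hr
(1.2/2.2) * 10^(87.0/10) = 2.73375e+08
(1.0/2.2) * 10^(55.6/10) = 165035
Sum = 2.73375e+08 + 165035 = 2.7354e+08
Leq = 10*log10(2.7354e+08) = 84.37 dB


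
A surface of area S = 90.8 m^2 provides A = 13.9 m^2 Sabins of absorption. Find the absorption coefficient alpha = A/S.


Absorption coefficient = absorbed power / incident power
alpha = A / S = 13.9 / 90.8 = 0.15308


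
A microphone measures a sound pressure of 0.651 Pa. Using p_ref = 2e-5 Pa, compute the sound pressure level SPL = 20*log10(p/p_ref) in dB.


p / p_ref = 0.651 / 2e-5 = 32550
SPL = 20 * log10(32550) = 90.251 dB


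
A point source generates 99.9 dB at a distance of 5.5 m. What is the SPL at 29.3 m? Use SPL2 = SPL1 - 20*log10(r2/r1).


r2/r1 = 29.3/5.5 = 5.32727
Correction = 20*log10(5.32727) = 14.5301 dB
SPL2 = 99.9 - 14.5301 = 85.37 dB


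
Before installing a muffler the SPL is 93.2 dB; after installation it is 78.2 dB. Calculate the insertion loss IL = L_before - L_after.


Insertion loss = SPL without muffler - SPL with muffler
IL = 93.2 - 78.2 = 15 dB


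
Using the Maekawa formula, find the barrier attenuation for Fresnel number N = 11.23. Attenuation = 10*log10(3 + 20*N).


3 + 20*N = 3 + 20*11.23 = 227.6
Att = 10*log10(227.6) = 23.572 dB


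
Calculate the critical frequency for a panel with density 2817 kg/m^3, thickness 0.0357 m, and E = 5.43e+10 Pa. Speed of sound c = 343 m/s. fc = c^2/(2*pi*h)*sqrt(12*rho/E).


12*rho/E = 12*2817/5.43e+10 = 6.22541e-07
sqrt(12*rho/E) = sqrt(6.22541e-07) = 0.000789013
c^2/(2*pi*h) = 343^2/(2*pi*0.0357) = 524494
fc = 524494 * 0.000789013 = 413.83 Hz


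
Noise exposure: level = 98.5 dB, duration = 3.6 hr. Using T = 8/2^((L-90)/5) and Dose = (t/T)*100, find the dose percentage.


T_allowed = 8 / 2^((98.5 - 90)/5) = 2.46229 hr
Dose = 3.6 / 2.46229 * 100 = 146.21 %


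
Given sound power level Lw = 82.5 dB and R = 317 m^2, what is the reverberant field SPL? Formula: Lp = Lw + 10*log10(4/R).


4/R = 4/317 = 0.0126183
Lp = 82.5 + 10*log10(0.0126183) = 63.51 dB


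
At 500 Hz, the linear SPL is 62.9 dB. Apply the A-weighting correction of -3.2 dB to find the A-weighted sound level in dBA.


A-weighting table: 500 Hz -> -3.2 dB correction
SPL_A = SPL + correction = 62.9 + (-3.2) = 59.7 dBA


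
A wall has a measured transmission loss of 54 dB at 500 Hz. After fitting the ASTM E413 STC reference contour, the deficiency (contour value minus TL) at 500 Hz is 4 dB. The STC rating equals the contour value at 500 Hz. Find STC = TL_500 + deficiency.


By ASTM E413, STC = value of the fitted reference contour at 500 Hz.
Contour value at 500 Hz = TL_500 + deficiency = 54 + 4 = 58
STC = 58


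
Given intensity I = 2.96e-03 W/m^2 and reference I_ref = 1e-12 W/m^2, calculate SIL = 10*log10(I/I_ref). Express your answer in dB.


I / I_ref = 2.96e-03 / 1e-12 = 2.96e+09
SIL = 10 * log10(2.96e+09) = 94.713 dB


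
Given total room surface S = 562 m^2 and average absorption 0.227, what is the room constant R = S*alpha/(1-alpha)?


R = 562 * 0.227 / (1 - 0.227) = 165.04 m^2


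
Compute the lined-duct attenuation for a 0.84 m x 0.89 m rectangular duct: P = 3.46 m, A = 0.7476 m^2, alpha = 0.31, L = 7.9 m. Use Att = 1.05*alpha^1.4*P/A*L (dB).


alpha^1.4 = 0.31^1.4 = 0.194047
Attenuation rate = 1.05 * alpha^1.4 * P / A
= 1.05 * 0.194047 * 3.46 / 0.7476 = 0.942981 dB/m
Total Att = 0.942981 * 7.9 = 7.4495 dB


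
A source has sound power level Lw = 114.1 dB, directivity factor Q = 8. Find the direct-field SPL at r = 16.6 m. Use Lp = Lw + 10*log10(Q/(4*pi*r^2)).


4*pi*r^2 = 4*pi*16.6^2 = 3462.79 m^2
Q / (4*pi*r^2) = 8 / 3462.79 = 0.00231028
Lp = 114.1 + 10*log10(0.00231028) = 87.737 dB


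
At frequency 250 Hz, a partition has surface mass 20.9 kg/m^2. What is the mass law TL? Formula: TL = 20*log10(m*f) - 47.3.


m * f = 20.9 * 250 = 5225
20*log10(5225) = 74.3617 dB
TL = 74.3617 - 47.3 = 27.062 dB


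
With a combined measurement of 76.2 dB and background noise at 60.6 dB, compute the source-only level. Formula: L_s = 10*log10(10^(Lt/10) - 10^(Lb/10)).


10^(76.2/10) = 4.16869e+07
10^(60.6/10) = 1.14815e+06
Difference = 4.16869e+07 - 1.14815e+06 = 4.05388e+07
L_source = 10*log10(4.05388e+07) = 76.079 dB


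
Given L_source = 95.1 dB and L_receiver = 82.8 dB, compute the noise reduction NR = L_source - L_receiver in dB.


NR = L_source - L_receiver (difference between source and receiving room levels)
NR = 95.1 - 82.8 = 12.3 dB


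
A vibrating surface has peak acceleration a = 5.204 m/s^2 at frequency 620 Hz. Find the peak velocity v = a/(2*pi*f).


omega = 2*pi*f = 2*pi*620 = 3895.57 rad/s
v = a / omega = 5.204 / 3895.57 = 0.0013359 m/s


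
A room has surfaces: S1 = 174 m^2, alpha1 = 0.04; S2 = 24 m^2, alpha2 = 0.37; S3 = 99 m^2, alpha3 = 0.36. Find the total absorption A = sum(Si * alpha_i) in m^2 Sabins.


174 * 0.04 = 6.96
24 * 0.37 = 8.88
99 * 0.36 = 35.64
A_total = 6.96 + 8.88 + 35.64 = 51.48 m^2


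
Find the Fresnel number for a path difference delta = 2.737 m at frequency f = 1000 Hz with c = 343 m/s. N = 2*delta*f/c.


N = 2*delta*f/c = 2*delta/lambda, where lambda = c/f
lambda = 343 / 1000 = 0.343 m
N = 2 * 2.737 / 0.343 = 15.959


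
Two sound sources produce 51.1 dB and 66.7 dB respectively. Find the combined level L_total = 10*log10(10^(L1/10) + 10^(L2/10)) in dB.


10^(51.1/10) = 128825
10^(66.7/10) = 4.67735e+06
Sum = 128825 + 4.67735e+06 = 4.80618e+06
L_total = 10*log10(4.80618e+06) = 66.818 dB


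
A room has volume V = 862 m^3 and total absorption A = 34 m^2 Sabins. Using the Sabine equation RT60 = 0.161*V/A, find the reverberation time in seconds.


RT60 = 0.161 * 862 / 34 = 4.0818 s


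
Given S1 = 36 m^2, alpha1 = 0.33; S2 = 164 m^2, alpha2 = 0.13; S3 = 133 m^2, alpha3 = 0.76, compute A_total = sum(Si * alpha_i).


36 * 0.33 = 11.88
164 * 0.13 = 21.32
133 * 0.76 = 101.08
A_total = 11.88 + 21.32 + 101.08 = 134.28 m^2


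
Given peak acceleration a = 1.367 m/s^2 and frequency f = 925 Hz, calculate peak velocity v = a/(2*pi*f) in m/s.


omega = 2*pi*f = 2*pi*925 = 5811.95 rad/s
v = a / omega = 1.367 / 5811.95 = 0.00023521 m/s


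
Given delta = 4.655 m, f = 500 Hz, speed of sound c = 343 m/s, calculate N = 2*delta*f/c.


N = 2*delta*f/c = 2*delta/lambda, where lambda = c/f
lambda = 343 / 500 = 0.686 m
N = 2 * 4.655 / 0.686 = 13.571


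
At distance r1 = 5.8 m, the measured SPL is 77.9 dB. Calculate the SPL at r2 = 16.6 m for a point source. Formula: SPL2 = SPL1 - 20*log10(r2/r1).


r2/r1 = 16.6/5.8 = 2.86207
Correction = 20*log10(2.86207) = 9.13361 dB
SPL2 = 77.9 - 9.13361 = 68.766 dB


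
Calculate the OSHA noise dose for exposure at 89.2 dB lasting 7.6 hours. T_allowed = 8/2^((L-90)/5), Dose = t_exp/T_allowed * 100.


T_allowed = 8 / 2^((89.2 - 90)/5) = 8.9383 hr
Dose = 7.6 / 8.9383 * 100 = 85.027 %


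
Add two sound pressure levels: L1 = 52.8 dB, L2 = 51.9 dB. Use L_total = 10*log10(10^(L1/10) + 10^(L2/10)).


10^(52.8/10) = 190546
10^(51.9/10) = 154882
Sum = 190546 + 154882 = 345428
L_total = 10*log10(345428) = 55.384 dB


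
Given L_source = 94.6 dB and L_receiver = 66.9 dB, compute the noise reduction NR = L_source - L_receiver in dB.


NR = L_source - L_receiver (difference between source and receiving room levels)
NR = 94.6 - 66.9 = 27.7 dB


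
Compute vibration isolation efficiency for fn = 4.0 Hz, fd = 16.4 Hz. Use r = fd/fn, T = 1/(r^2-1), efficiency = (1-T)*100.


r = 16.4 / 4.0 = 4.1
r^2 - 1 = 4.1^2 - 1 = 15.81
T = 1/15.81 = 0.0632511
Efficiency = (1 - 0.0632511)*100 = 93.675 %


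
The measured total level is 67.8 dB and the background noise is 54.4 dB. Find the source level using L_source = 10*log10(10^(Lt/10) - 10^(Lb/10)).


10^(67.8/10) = 6.0256e+06
10^(54.4/10) = 275423
Difference = 6.0256e+06 - 275423 = 5.75018e+06
L_source = 10*log10(5.75018e+06) = 67.597 dB


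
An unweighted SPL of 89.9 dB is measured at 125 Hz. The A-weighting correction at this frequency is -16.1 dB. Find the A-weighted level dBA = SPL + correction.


A-weighting table: 125 Hz -> -16.1 dB correction
SPL_A = SPL + correction = 89.9 + (-16.1) = 73.8 dBA


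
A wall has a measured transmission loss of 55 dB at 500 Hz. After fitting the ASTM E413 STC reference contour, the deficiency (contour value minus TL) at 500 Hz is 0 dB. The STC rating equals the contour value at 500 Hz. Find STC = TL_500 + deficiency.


By ASTM E413, STC = value of the fitted reference contour at 500 Hz.
Contour value at 500 Hz = TL_500 + deficiency = 55 + 0 = 55
STC = 55


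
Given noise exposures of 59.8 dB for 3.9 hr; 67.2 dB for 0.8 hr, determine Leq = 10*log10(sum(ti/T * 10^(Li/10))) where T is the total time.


T_total = 3.9 + 0.8 = 4.7 hr
(3.9/4.7) * 10^(59.8/10) = 792441
(0.8/4.7) * 10^(67.2/10) = 893289
Sum = 792441 + 893289 = 1.68573e+06
Leq = 10*log10(1.68573e+06) = 62.268 dB


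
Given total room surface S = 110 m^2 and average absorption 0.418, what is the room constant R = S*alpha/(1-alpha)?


R = 110 * 0.418 / (1 - 0.418) = 79.003 m^2


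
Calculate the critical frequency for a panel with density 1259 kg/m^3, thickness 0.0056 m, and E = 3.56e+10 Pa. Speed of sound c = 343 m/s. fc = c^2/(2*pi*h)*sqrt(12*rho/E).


12*rho/E = 12*1259/3.56e+10 = 4.24382e-07
sqrt(12*rho/E) = sqrt(4.24382e-07) = 0.000651446
c^2/(2*pi*h) = 343^2/(2*pi*0.0056) = 3.34365e+06
fc = 3.34365e+06 * 0.000651446 = 2178.2 Hz


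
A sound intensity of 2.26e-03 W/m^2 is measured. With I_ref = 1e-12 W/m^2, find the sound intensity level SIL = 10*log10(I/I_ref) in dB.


I / I_ref = 2.26e-03 / 1e-12 = 2.26e+09
SIL = 10 * log10(2.26e+09) = 93.541 dB


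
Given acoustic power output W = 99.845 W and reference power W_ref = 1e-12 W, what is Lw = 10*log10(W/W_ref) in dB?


W / W_ref = 99.845 / 1e-12 = 9.9845e+13
Lw = 10 * log10(9.9845e+13) = 139.99 dB


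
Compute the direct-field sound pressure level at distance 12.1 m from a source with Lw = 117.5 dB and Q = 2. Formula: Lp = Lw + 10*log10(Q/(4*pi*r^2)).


4*pi*r^2 = 4*pi*12.1^2 = 1839.84 m^2
Q / (4*pi*r^2) = 2 / 1839.84 = 0.00108705
Lp = 117.5 + 10*log10(0.00108705) = 87.862 dB


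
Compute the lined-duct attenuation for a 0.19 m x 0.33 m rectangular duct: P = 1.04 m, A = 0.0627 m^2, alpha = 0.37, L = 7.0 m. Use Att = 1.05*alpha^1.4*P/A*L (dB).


alpha^1.4 = 0.37^1.4 = 0.248589
Attenuation rate = 1.05 * alpha^1.4 * P / A
= 1.05 * 0.248589 * 1.04 / 0.0627 = 4.32949 dB/m
Total Att = 4.32949 * 7.0 = 30.306 dB


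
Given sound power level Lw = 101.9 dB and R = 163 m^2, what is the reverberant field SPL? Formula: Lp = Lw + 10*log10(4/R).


4/R = 4/163 = 0.0245399
Lp = 101.9 + 10*log10(0.0245399) = 85.799 dB


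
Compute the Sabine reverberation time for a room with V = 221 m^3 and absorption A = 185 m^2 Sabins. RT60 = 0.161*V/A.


RT60 = 0.161 * 221 / 185 = 0.19233 s


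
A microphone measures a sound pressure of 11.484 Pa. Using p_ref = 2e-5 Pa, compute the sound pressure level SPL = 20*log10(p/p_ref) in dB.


p / p_ref = 11.484 / 2e-5 = 574200
SPL = 20 * log10(574200) = 115.18 dB


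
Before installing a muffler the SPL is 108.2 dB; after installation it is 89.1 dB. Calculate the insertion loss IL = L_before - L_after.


Insertion loss = SPL without muffler - SPL with muffler
IL = 108.2 - 89.1 = 19.1 dB


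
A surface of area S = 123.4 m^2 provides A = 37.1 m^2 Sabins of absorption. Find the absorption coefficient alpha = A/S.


Absorption coefficient = absorbed power / incident power
alpha = A / S = 37.1 / 123.4 = 0.30065


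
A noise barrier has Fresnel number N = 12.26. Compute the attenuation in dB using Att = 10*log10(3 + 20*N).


3 + 20*N = 3 + 20*12.26 = 248.2
Att = 10*log10(248.2) = 23.948 dB


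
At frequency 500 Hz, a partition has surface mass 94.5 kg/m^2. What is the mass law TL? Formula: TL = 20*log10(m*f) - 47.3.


m * f = 94.5 * 500 = 47250
20*log10(47250) = 93.488 dB
TL = 93.488 - 47.3 = 46.188 dB


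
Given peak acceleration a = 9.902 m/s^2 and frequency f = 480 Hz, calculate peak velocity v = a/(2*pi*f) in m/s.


omega = 2*pi*f = 2*pi*480 = 3015.93 rad/s
v = a / omega = 9.902 / 3015.93 = 0.0032832 m/s


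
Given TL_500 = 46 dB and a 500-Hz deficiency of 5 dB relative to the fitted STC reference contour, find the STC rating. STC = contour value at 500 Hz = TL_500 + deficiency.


By ASTM E413, STC = value of the fitted reference contour at 500 Hz.
Contour value at 500 Hz = TL_500 + deficiency = 46 + 5 = 51
STC = 51


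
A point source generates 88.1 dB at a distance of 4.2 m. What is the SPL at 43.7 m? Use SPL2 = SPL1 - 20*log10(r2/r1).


r2/r1 = 43.7/4.2 = 10.4048
Correction = 20*log10(10.4048) = 20.3447 dB
SPL2 = 88.1 - 20.3447 = 67.755 dB


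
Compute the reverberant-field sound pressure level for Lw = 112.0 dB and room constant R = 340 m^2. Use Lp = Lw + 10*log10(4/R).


4/R = 4/340 = 0.0117647
Lp = 112.0 + 10*log10(0.0117647) = 92.706 dB


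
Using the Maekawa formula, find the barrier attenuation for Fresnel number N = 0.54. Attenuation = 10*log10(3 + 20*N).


3 + 20*N = 3 + 20*0.54 = 13.8
Att = 10*log10(13.8) = 11.399 dB


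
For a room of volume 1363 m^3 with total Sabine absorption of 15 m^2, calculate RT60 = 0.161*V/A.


RT60 = 0.161 * 1363 / 15 = 14.63 s


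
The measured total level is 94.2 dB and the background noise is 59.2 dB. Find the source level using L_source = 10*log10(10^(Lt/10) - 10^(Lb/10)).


10^(94.2/10) = 2.63027e+09
10^(59.2/10) = 831764
Difference = 2.63027e+09 - 831764 = 2.62944e+09
L_source = 10*log10(2.62944e+09) = 94.199 dB


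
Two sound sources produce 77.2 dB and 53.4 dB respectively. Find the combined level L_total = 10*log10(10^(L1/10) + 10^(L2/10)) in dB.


10^(77.2/10) = 5.24807e+07
10^(53.4/10) = 218776
Sum = 5.24807e+07 + 218776 = 5.26995e+07
L_total = 10*log10(5.26995e+07) = 77.218 dB


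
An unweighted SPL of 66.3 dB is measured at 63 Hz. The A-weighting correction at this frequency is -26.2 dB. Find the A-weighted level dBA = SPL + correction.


A-weighting table: 63 Hz -> -26.2 dB correction
SPL_A = SPL + correction = 66.3 + (-26.2) = 40.1 dBA


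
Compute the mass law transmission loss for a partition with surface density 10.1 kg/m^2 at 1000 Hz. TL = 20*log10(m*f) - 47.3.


m * f = 10.1 * 1000 = 10100
20*log10(10100) = 80.0864 dB
TL = 80.0864 - 47.3 = 32.786 dB


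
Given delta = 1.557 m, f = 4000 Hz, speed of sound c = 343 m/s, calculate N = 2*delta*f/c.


N = 2*delta*f/c = 2*delta/lambda, where lambda = c/f
lambda = 343 / 4000 = 0.08575 m
N = 2 * 1.557 / 0.08575 = 36.315


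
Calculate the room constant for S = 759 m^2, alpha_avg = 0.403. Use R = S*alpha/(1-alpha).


R = 759 * 0.403 / (1 - 0.403) = 512.36 m^2


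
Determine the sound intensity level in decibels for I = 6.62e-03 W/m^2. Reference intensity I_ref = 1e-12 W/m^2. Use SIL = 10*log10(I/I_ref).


I / I_ref = 6.62e-03 / 1e-12 = 6.62e+09
SIL = 10 * log10(6.62e+09) = 98.209 dB


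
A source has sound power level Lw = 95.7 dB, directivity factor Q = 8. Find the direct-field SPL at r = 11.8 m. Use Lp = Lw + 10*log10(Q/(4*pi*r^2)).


4*pi*r^2 = 4*pi*11.8^2 = 1749.74 m^2
Q / (4*pi*r^2) = 8 / 1749.74 = 0.00457211
Lp = 95.7 + 10*log10(0.00457211) = 72.301 dB


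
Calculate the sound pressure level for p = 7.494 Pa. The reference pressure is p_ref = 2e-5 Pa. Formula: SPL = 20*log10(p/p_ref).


p / p_ref = 7.494 / 2e-5 = 374700
SPL = 20 * log10(374700) = 111.47 dB


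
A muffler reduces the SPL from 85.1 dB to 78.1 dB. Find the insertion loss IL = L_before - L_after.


Insertion loss = SPL without muffler - SPL with muffler
IL = 85.1 - 78.1 = 7 dB


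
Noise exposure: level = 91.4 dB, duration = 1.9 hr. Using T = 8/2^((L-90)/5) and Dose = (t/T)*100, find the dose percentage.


T_allowed = 8 / 2^((91.4 - 90)/5) = 6.58873 hr
Dose = 1.9 / 6.58873 * 100 = 28.837 %


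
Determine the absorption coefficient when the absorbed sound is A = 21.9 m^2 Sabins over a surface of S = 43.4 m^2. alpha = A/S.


Absorption coefficient = absorbed power / incident power
alpha = A / S = 21.9 / 43.4 = 0.50461


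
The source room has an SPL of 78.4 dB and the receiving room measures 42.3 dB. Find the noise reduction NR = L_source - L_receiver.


NR = L_source - L_receiver (difference between source and receiving room levels)
NR = 78.4 - 42.3 = 36.1 dB


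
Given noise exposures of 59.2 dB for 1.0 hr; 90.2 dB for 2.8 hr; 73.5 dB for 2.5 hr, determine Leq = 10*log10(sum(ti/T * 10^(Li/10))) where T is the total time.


T_total = 1.0 + 2.8 + 2.5 = 6.3 hr
(1.0/6.3) * 10^(59.2/10) = 132026
(2.8/6.3) * 10^(90.2/10) = 4.6539e+08
(2.5/6.3) * 10^(73.5/10) = 8.88381e+06
Sum = 132026 + 4.6539e+08 + 8.88381e+06 = 4.74406e+08
Leq = 10*log10(4.74406e+08) = 86.762 dB


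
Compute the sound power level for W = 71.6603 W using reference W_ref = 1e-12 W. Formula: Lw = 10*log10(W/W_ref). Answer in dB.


W / W_ref = 71.6603 / 1e-12 = 7.16603e+13
Lw = 10 * log10(7.16603e+13) = 138.55 dB


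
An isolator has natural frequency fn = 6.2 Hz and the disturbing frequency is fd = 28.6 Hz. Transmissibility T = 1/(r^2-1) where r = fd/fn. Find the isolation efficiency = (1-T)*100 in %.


r = 28.6 / 6.2 = 4.6129
r^2 - 1 = 4.6129^2 - 1 = 20.2788
T = 1/20.2788 = 0.0493126
Efficiency = (1 - 0.0493126)*100 = 95.069 %


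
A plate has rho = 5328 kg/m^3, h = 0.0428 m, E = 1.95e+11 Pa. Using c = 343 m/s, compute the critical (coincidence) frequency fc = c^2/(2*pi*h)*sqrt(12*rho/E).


12*rho/E = 12*5328/1.95e+11 = 3.27877e-07
sqrt(12*rho/E) = sqrt(3.27877e-07) = 0.000572605
c^2/(2*pi*h) = 343^2/(2*pi*0.0428) = 437486
fc = 437486 * 0.000572605 = 250.51 Hz


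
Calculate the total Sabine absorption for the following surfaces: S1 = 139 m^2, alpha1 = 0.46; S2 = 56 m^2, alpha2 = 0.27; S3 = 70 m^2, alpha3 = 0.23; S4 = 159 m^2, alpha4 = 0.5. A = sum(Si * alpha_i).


139 * 0.46 = 63.94
56 * 0.27 = 15.12
70 * 0.23 = 16.1
159 * 0.5 = 79.5
A_total = 63.94 + 15.12 + 16.1 + 79.5 = 174.66 m^2


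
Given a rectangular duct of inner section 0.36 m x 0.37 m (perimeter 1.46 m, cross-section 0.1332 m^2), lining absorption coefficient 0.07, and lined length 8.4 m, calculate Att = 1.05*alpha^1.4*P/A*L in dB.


alpha^1.4 = 0.07^1.4 = 0.0241622
Attenuation rate = 1.05 * alpha^1.4 * P / A
= 1.05 * 0.0241622 * 1.46 / 0.1332 = 0.278083 dB/m
Total Att = 0.278083 * 8.4 = 2.3359 dB


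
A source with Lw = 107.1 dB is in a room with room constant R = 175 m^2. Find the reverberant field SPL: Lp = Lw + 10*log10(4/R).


4/R = 4/175 = 0.0228571
Lp = 107.1 + 10*log10(0.0228571) = 90.69 dB


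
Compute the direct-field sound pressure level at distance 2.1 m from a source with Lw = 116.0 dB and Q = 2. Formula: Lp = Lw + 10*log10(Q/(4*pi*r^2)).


4*pi*r^2 = 4*pi*2.1^2 = 55.4177 m^2
Q / (4*pi*r^2) = 2 / 55.4177 = 0.0360896
Lp = 116.0 + 10*log10(0.0360896) = 101.57 dB


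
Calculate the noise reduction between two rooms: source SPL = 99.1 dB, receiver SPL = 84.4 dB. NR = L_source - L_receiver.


NR = L_source - L_receiver (difference between source and receiving room levels)
NR = 99.1 - 84.4 = 14.7 dB


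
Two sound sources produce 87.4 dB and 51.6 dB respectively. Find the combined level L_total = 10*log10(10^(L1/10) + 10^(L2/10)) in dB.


10^(87.4/10) = 5.49541e+08
10^(51.6/10) = 144544
Sum = 5.49541e+08 + 144544 = 5.49686e+08
L_total = 10*log10(5.49686e+08) = 87.401 dB


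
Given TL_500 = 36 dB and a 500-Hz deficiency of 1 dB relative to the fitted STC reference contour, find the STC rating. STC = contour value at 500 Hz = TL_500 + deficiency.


By ASTM E413, STC = value of the fitted reference contour at 500 Hz.
Contour value at 500 Hz = TL_500 + deficiency = 36 + 1 = 37
STC = 37


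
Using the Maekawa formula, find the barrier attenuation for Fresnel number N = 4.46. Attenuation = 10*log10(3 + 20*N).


3 + 20*N = 3 + 20*4.46 = 92.2
Att = 10*log10(92.2) = 19.647 dB


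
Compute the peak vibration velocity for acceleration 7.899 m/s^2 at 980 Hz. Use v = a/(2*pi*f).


omega = 2*pi*f = 2*pi*980 = 6157.52 rad/s
v = a / omega = 7.899 / 6157.52 = 0.0012828 m/s


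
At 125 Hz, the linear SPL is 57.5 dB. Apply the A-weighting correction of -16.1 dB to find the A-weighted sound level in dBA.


A-weighting table: 125 Hz -> -16.1 dB correction
SPL_A = SPL + correction = 57.5 + (-16.1) = 41.4 dBA


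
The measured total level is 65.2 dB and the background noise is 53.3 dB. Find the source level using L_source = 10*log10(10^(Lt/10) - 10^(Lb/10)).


10^(65.2/10) = 3.31131e+06
10^(53.3/10) = 213796
Difference = 3.31131e+06 - 213796 = 3.09751e+06
L_source = 10*log10(3.09751e+06) = 64.91 dB


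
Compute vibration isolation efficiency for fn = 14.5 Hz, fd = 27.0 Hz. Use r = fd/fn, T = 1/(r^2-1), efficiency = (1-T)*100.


r = 27.0 / 14.5 = 1.86207
r^2 - 1 = 1.86207^2 - 1 = 2.4673
T = 1/2.4673 = 0.405301
Efficiency = (1 - 0.405301)*100 = 59.47 %


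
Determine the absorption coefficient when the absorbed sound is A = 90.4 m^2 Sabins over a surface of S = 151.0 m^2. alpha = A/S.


Absorption coefficient = absorbed power / incident power
alpha = A / S = 90.4 / 151.0 = 0.59868


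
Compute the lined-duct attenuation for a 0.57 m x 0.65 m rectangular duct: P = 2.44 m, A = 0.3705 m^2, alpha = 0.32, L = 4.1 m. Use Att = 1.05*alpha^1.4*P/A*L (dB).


alpha^1.4 = 0.32^1.4 = 0.202866
Attenuation rate = 1.05 * alpha^1.4 * P / A
= 1.05 * 0.202866 * 2.44 / 0.3705 = 1.40281 dB/m
Total Att = 1.40281 * 4.1 = 5.7515 dB


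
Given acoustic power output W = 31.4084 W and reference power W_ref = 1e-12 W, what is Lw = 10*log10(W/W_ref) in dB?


W / W_ref = 31.4084 / 1e-12 = 3.14084e+13
Lw = 10 * log10(3.14084e+13) = 134.97 dB


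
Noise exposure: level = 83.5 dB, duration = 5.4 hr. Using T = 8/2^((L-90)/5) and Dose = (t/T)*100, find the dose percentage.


T_allowed = 8 / 2^((83.5 - 90)/5) = 19.6983 hr
Dose = 5.4 / 19.6983 * 100 = 27.414 %


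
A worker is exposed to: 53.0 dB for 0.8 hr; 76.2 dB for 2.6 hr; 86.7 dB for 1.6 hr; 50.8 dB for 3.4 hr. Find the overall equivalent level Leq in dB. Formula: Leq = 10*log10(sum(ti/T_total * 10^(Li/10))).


T_total = 0.8 + 2.6 + 1.6 + 3.4 = 8.4 hr
(0.8/8.4) * 10^(53.0/10) = 19002.5
(2.6/8.4) * 10^(76.2/10) = 1.29031e+07
(1.6/8.4) * 10^(86.7/10) = 8.90924e+07
(3.4/8.4) * 10^(50.8/10) = 48663.1
Sum = 19002.5 + 1.29031e+07 + 8.90924e+07 + 48663.1 = 1.02063e+08
Leq = 10*log10(1.02063e+08) = 80.089 dB


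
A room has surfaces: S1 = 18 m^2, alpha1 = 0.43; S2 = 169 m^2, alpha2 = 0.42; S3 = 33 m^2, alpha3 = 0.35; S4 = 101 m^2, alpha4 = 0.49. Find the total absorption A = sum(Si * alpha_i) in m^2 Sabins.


18 * 0.43 = 7.74
169 * 0.42 = 70.98
33 * 0.35 = 11.55
101 * 0.49 = 49.49
A_total = 7.74 + 70.98 + 11.55 + 49.49 = 139.76 m^2


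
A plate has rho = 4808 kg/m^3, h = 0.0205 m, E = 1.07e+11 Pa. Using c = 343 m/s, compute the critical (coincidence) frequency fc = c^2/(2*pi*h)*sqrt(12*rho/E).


12*rho/E = 12*4808/1.07e+11 = 5.39215e-07
sqrt(12*rho/E) = sqrt(5.39215e-07) = 0.000734313
c^2/(2*pi*h) = 343^2/(2*pi*0.0205) = 913386
fc = 913386 * 0.000734313 = 670.71 Hz


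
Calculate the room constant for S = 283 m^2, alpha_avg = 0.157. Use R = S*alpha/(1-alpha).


R = 283 * 0.157 / (1 - 0.157) = 52.706 m^2


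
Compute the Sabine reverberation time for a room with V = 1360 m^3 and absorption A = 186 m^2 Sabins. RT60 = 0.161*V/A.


RT60 = 0.161 * 1360 / 186 = 1.1772 s


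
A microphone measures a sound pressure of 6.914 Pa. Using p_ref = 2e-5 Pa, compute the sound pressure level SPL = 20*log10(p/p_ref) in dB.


p / p_ref = 6.914 / 2e-5 = 345700
SPL = 20 * log10(345700) = 110.77 dB


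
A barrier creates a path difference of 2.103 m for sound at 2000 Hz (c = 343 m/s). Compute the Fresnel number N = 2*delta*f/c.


N = 2*delta*f/c = 2*delta/lambda, where lambda = c/f
lambda = 343 / 2000 = 0.1715 m
N = 2 * 2.103 / 0.1715 = 24.525


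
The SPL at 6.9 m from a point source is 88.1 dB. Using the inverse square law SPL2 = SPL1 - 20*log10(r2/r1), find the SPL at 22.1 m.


r2/r1 = 22.1/6.9 = 3.2029
Correction = 20*log10(3.2029) = 10.1109 dB
SPL2 = 88.1 - 10.1109 = 77.989 dB


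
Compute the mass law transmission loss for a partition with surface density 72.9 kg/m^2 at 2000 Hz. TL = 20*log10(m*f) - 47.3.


m * f = 72.9 * 2000 = 145800
20*log10(145800) = 103.275 dB
TL = 103.275 - 47.3 = 55.975 dB


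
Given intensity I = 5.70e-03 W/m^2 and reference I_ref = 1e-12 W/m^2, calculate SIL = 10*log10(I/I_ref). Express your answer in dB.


I / I_ref = 5.70e-03 / 1e-12 = 5.7e+09
SIL = 10 * log10(5.7e+09) = 97.559 dB


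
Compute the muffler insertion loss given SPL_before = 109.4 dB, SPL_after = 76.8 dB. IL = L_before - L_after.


Insertion loss = SPL without muffler - SPL with muffler
IL = 109.4 - 76.8 = 32.6 dB


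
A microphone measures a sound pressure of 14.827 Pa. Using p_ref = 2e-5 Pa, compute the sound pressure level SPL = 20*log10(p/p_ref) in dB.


p / p_ref = 14.827 / 2e-5 = 741350
SPL = 20 * log10(741350) = 117.4 dB


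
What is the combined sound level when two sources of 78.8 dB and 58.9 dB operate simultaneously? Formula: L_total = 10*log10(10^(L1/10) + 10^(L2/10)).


10^(78.8/10) = 7.58578e+07
10^(58.9/10) = 776247
Sum = 7.58578e+07 + 776247 = 7.6634e+07
L_total = 10*log10(7.6634e+07) = 78.844 dB


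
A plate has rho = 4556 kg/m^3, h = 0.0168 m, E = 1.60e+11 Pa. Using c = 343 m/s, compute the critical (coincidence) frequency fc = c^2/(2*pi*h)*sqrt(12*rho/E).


12*rho/E = 12*4556/1.60e+11 = 3.417e-07
sqrt(12*rho/E) = sqrt(3.417e-07) = 0.000584551
c^2/(2*pi*h) = 343^2/(2*pi*0.0168) = 1.11455e+06
fc = 1.11455e+06 * 0.000584551 = 651.51 Hz


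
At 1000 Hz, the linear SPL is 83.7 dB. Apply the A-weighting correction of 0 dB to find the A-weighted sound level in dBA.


A-weighting table: 1000 Hz -> 0 dB correction
SPL_A = SPL + correction = 83.7 + (0) = 83.7 dBA


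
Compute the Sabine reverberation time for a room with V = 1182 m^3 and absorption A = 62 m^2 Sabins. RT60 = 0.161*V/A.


RT60 = 0.161 * 1182 / 62 = 3.0694 s


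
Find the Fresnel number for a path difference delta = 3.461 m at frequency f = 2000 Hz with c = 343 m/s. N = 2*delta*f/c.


N = 2*delta*f/c = 2*delta/lambda, where lambda = c/f
lambda = 343 / 2000 = 0.1715 m
N = 2 * 3.461 / 0.1715 = 40.362


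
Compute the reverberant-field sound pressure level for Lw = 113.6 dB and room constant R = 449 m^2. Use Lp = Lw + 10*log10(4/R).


4/R = 4/449 = 0.00890869
Lp = 113.6 + 10*log10(0.00890869) = 93.098 dB


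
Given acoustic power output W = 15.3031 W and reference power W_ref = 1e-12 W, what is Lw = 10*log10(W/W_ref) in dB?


W / W_ref = 15.3031 / 1e-12 = 1.53031e+13
Lw = 10 * log10(1.53031e+13) = 131.85 dB


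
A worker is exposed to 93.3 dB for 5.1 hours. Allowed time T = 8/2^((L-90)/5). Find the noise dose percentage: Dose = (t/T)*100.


T_allowed = 8 / 2^((93.3 - 90)/5) = 5.06303 hr
Dose = 5.1 / 5.06303 * 100 = 100.73 %


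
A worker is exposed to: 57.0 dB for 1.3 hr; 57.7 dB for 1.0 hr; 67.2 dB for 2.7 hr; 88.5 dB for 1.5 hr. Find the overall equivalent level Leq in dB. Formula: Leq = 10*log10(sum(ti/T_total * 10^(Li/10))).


T_total = 1.3 + 1.0 + 2.7 + 1.5 = 6.5 hr
(1.3/6.5) * 10^(57.0/10) = 100237
(1.0/6.5) * 10^(57.7/10) = 90591.3
(2.7/6.5) * 10^(67.2/10) = 2.17997e+06
(1.5/6.5) * 10^(88.5/10) = 1.63372e+08
Sum = 100237 + 90591.3 + 2.17997e+06 + 1.63372e+08 = 1.65743e+08
Leq = 10*log10(1.65743e+08) = 82.194 dB


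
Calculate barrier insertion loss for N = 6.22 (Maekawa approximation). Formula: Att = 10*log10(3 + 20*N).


3 + 20*N = 3 + 20*6.22 = 127.4
Att = 10*log10(127.4) = 21.052 dB


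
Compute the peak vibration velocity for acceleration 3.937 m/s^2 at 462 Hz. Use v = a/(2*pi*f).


omega = 2*pi*f = 2*pi*462 = 2902.83 rad/s
v = a / omega = 3.937 / 2902.83 = 0.0013563 m/s


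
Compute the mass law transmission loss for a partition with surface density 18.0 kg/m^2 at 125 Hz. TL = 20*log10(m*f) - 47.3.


m * f = 18.0 * 125 = 2250
20*log10(2250) = 67.0437 dB
TL = 67.0437 - 47.3 = 19.744 dB


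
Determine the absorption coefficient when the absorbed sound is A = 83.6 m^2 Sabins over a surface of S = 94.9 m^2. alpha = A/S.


Absorption coefficient = absorbed power / incident power
alpha = A / S = 83.6 / 94.9 = 0.88093


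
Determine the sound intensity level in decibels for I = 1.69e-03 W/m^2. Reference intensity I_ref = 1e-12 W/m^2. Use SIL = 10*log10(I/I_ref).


I / I_ref = 1.69e-03 / 1e-12 = 1.69e+09
SIL = 10 * log10(1.69e+09) = 92.279 dB


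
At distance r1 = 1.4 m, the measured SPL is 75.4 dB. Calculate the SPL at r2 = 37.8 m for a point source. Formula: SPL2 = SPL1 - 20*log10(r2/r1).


r2/r1 = 37.8/1.4 = 27
Correction = 20*log10(27) = 28.6273 dB
SPL2 = 75.4 - 28.6273 = 46.773 dB


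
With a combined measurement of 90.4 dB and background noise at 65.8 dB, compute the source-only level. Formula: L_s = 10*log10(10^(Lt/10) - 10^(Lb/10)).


10^(90.4/10) = 1.09648e+09
10^(65.8/10) = 3.80189e+06
Difference = 1.09648e+09 - 3.80189e+06 = 1.09268e+09
L_source = 10*log10(1.09268e+09) = 90.385 dB


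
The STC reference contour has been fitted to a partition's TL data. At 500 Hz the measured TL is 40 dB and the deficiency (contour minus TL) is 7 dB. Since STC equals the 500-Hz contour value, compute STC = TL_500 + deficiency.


By ASTM E413, STC = value of the fitted reference contour at 500 Hz.
Contour value at 500 Hz = TL_500 + deficiency = 40 + 7 = 47
STC = 47


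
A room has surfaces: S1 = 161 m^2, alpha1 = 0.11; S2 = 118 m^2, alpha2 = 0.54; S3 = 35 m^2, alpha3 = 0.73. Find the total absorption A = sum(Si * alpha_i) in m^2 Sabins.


161 * 0.11 = 17.71
118 * 0.54 = 63.72
35 * 0.73 = 25.55
A_total = 17.71 + 63.72 + 25.55 = 106.98 m^2


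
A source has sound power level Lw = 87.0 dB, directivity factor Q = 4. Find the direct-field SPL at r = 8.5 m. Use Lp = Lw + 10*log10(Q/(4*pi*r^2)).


4*pi*r^2 = 4*pi*8.5^2 = 907.92 m^2
Q / (4*pi*r^2) = 4 / 907.92 = 0.00440567
Lp = 87.0 + 10*log10(0.00440567) = 63.44 dB


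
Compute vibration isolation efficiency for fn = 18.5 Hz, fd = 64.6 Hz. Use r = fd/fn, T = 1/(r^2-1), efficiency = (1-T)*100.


r = 64.6 / 18.5 = 3.49189
r^2 - 1 = 3.49189^2 - 1 = 11.1933
T = 1/11.1933 = 0.0893392
Efficiency = (1 - 0.0893392)*100 = 91.066 %


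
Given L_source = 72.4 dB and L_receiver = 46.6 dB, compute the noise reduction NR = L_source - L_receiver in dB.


NR = L_source - L_receiver (difference between source and receiving room levels)
NR = 72.4 - 46.6 = 25.8 dB


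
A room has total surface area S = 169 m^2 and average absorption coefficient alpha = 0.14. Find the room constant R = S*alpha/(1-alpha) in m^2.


R = 169 * 0.14 / (1 - 0.14) = 27.512 m^2


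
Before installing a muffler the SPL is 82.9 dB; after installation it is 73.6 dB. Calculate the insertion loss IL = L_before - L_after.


Insertion loss = SPL without muffler - SPL with muffler
IL = 82.9 - 73.6 = 9.3 dB


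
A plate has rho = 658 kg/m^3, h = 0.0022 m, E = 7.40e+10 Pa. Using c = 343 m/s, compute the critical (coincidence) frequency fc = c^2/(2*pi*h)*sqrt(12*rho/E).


12*rho/E = 12*658/7.40e+10 = 1.06703e-07
sqrt(12*rho/E) = sqrt(1.06703e-07) = 0.000326654
c^2/(2*pi*h) = 343^2/(2*pi*0.0022) = 8.5111e+06
fc = 8.5111e+06 * 0.000326654 = 2780.2 Hz


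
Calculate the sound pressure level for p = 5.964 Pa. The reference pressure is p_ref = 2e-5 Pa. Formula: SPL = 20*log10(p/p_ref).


p / p_ref = 5.964 / 2e-5 = 298200
SPL = 20 * log10(298200) = 109.49 dB


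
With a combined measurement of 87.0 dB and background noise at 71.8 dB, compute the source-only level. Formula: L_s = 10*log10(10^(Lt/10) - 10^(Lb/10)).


10^(87.0/10) = 5.01187e+08
10^(71.8/10) = 1.51356e+07
Difference = 5.01187e+08 - 1.51356e+07 = 4.86051e+08
L_source = 10*log10(4.86051e+08) = 86.867 dB


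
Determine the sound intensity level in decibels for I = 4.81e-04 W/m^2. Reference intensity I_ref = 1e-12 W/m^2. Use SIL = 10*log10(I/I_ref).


I / I_ref = 4.81e-04 / 1e-12 = 4.81e+08
SIL = 10 * log10(4.81e+08) = 86.821 dB


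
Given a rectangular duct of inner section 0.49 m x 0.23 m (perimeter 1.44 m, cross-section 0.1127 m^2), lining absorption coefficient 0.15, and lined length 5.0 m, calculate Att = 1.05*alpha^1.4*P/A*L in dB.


alpha^1.4 = 0.15^1.4 = 0.0702308
Attenuation rate = 1.05 * alpha^1.4 * P / A
= 1.05 * 0.0702308 * 1.44 / 0.1127 = 0.942227 dB/m
Total Att = 0.942227 * 5.0 = 4.7111 dB


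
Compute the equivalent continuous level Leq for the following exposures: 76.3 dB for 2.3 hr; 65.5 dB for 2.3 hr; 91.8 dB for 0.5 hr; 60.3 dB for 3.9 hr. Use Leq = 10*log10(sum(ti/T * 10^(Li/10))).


T_total = 2.3 + 2.3 + 0.5 + 3.9 = 9.0 hr
(2.3/9.0) * 10^(76.3/10) = 1.09015e+07
(2.3/9.0) * 10^(65.5/10) = 906745
(0.5/9.0) * 10^(91.8/10) = 8.40867e+07
(3.9/9.0) * 10^(60.3/10) = 464325
Sum = 1.09015e+07 + 906745 + 8.40867e+07 + 464325 = 9.63593e+07
Leq = 10*log10(9.63593e+07) = 79.839 dB


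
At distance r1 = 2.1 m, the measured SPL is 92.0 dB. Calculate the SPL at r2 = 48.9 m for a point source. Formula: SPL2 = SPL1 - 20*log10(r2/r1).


r2/r1 = 48.9/2.1 = 23.2857
Correction = 20*log10(23.2857) = 27.3418 dB
SPL2 = 92.0 - 27.3418 = 64.658 dB


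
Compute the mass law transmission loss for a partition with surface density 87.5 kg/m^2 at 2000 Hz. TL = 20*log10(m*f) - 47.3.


m * f = 87.5 * 2000 = 175000
20*log10(175000) = 104.861 dB
TL = 104.861 - 47.3 = 57.561 dB


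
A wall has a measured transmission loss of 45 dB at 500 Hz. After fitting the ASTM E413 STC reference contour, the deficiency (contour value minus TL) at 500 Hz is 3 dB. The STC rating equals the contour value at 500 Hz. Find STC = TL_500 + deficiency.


By ASTM E413, STC = value of the fitted reference contour at 500 Hz.
Contour value at 500 Hz = TL_500 + deficiency = 45 + 3 = 48
STC = 48


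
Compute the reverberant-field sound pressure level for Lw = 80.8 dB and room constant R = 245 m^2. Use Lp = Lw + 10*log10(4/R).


4/R = 4/245 = 0.0163265
Lp = 80.8 + 10*log10(0.0163265) = 62.929 dB


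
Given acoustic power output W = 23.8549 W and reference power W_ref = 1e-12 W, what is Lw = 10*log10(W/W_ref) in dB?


W / W_ref = 23.8549 / 1e-12 = 2.38549e+13
Lw = 10 * log10(2.38549e+13) = 133.78 dB


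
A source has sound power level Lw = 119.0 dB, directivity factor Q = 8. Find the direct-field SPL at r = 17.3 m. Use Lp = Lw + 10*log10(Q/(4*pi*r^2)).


4*pi*r^2 = 4*pi*17.3^2 = 3760.99 m^2
Q / (4*pi*r^2) = 8 / 3760.99 = 0.0021271
Lp = 119.0 + 10*log10(0.0021271) = 92.278 dB


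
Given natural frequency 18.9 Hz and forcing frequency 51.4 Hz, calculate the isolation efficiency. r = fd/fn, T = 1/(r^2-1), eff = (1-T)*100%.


r = 51.4 / 18.9 = 2.71958
r^2 - 1 = 2.71958^2 - 1 = 6.39612
T = 1/6.39612 = 0.156345
Efficiency = (1 - 0.156345)*100 = 84.365 %


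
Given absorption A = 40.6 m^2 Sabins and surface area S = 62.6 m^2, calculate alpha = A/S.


Absorption coefficient = absorbed power / incident power
alpha = A / S = 40.6 / 62.6 = 0.64856


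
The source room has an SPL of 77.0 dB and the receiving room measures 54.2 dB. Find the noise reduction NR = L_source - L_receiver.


NR = L_source - L_receiver (difference between source and receiving room levels)
NR = 77.0 - 54.2 = 22.8 dB


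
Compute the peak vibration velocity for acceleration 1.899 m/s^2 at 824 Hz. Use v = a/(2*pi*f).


omega = 2*pi*f = 2*pi*824 = 5177.34 rad/s
v = a / omega = 1.899 / 5177.34 = 0.00036679 m/s


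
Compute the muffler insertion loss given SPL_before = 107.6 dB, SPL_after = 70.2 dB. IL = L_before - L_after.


Insertion loss = SPL without muffler - SPL with muffler
IL = 107.6 - 70.2 = 37.4 dB


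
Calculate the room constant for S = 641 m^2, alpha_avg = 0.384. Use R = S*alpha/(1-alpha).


R = 641 * 0.384 / (1 - 0.384) = 399.58 m^2


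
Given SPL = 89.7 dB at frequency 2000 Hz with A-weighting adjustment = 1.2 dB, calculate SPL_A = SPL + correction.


A-weighting table: 2000 Hz -> 1.2 dB correction
SPL_A = SPL + correction = 89.7 + (1.2) = 90.9 dBA


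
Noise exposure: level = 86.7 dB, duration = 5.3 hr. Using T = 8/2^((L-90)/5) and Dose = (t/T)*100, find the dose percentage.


T_allowed = 8 / 2^((86.7 - 90)/5) = 12.6407 hr
Dose = 5.3 / 12.6407 * 100 = 41.928 %


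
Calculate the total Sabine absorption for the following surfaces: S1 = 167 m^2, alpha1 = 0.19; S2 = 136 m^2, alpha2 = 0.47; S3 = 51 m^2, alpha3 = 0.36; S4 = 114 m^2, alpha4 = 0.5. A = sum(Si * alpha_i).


167 * 0.19 = 31.73
136 * 0.47 = 63.92
51 * 0.36 = 18.36
114 * 0.5 = 57
A_total = 31.73 + 63.92 + 18.36 + 57 = 171.01 m^2


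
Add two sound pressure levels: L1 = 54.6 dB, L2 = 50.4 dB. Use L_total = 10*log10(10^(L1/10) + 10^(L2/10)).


10^(54.6/10) = 288403
10^(50.4/10) = 109648
Sum = 288403 + 109648 = 398051
L_total = 10*log10(398051) = 55.999 dB


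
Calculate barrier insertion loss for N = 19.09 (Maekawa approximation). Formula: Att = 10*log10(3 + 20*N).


3 + 20*N = 3 + 20*19.09 = 384.8
Att = 10*log10(384.8) = 25.852 dB


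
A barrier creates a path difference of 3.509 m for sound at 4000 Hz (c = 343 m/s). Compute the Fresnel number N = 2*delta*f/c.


N = 2*delta*f/c = 2*delta/lambda, where lambda = c/f
lambda = 343 / 4000 = 0.08575 m
N = 2 * 3.509 / 0.08575 = 81.843


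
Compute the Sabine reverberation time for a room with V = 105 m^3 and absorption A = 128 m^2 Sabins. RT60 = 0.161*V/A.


RT60 = 0.161 * 105 / 128 = 0.13207 s


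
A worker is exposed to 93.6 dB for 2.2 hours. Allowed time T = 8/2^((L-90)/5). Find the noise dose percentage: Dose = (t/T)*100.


T_allowed = 8 / 2^((93.6 - 90)/5) = 4.85678 hr
Dose = 2.2 / 4.85678 * 100 = 45.298 %


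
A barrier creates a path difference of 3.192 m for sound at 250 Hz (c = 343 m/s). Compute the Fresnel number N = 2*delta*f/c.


N = 2*delta*f/c = 2*delta/lambda, where lambda = c/f
lambda = 343 / 250 = 1.372 m
N = 2 * 3.192 / 1.372 = 4.6531


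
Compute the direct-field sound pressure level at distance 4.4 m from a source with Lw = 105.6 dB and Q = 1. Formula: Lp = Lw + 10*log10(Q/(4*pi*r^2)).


4*pi*r^2 = 4*pi*4.4^2 = 243.285 m^2
Q / (4*pi*r^2) = 1 / 243.285 = 0.00411041
Lp = 105.6 + 10*log10(0.00411041) = 81.739 dB


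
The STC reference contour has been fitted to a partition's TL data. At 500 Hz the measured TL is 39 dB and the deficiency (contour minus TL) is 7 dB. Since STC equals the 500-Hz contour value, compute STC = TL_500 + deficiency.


By ASTM E413, STC = value of the fitted reference contour at 500 Hz.
Contour value at 500 Hz = TL_500 + deficiency = 39 + 7 = 46
STC = 46
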